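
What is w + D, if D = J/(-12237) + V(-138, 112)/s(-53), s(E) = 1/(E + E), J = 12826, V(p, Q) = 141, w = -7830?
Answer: -278722738/12237 ≈ -22777.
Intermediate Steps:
s(E) = 1/(2*E)
D = -182907028/12237 (D = 12826/(-12237) + 141/(((1/2)/(-53))) = 12826*(-1/12237) + 141/(((1/2)*(-1/53))) = -12826/12237 + 141/(-1/106) = -12826/12237 + 141*(-106) = -12826/12237 - 14946 = -182907028/12237 ≈ -14947.)
w + D = -7830 - 182907028/12237 = -278722738/12237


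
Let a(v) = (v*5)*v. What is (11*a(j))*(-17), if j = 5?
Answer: -23375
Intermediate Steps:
a(v) = 5*v² (a(v) = (5*v)*v = 5*v²)
(11*a(j))*(-17) = (11*(5*5²))*(-17) = (11*(5*25))*(-17) = (11*125)*(-17) = 1375*(-17) = -23375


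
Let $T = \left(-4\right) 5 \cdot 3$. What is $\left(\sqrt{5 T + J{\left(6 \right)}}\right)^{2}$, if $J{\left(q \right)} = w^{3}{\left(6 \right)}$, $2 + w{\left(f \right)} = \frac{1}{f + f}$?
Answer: $- \frac{530567}{1728} \approx -307.04$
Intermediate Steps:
$T = -60$ ($T = \left(-20\right) 3 = -60$)
$w{\left(f \right)} = -2 + \frac{1}{2 f}$ ($w{\left(f \right)} = -2 + \frac{1}{f + f} = -2 + \frac{1}{2 f}$)
$J{\left(q \right)} = - \frac{12167}{1728}$ ($J{\left(q \right)} = \left(-2 + \frac{1}{2 \cdot 6}\right)^{3} = \left(-2 + \frac{1}{2} \cdot \frac{1}{6}\right)^{3} = \left(-2 + \frac{1}{12}\right)^{3} = \left(- \frac{23}{12}\right)^{3} = - \frac{12167}{1728}$)
$\left(\sqrt{5 T + J{\left(6 \right)}}\right)^{2} = \left(\sqrt{5 \left(-60\right) - \frac{12167}{1728}}\right)^{2} = \left(\sqrt{-300 - \frac{12167}{1728}}\right)^{2} = \left(\sqrt{- \frac{530567}{1728}}\right)^{2} = \left(\frac{i \sqrt{1591701}}{72}\right)^{2} = - \frac{530567}{1728}$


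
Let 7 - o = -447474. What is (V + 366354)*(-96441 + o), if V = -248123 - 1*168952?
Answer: -17805099840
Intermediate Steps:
o = 447481 (o = 7 - 1*(-447474) = 7 + 447474 = 447481)
V = -417075 (V = -248123 - 168952 = -417075)
(V + 366354)*(-96441 + o) = (-417075 + 366354)*(-96441 + 447481) = -50721*351040 = -17805099840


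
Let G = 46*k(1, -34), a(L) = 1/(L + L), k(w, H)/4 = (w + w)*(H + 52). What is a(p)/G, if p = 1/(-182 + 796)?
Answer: 307/6624 ≈ 0.046347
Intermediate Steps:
k(w, H) = 8*w*(52 + H) (k(w, H) = 4*((w + w)*(H + 52)) = 4*((2*w)*(52 + H)) = 4*(2*w*(52 + H)) = 8*w*(52 + H))
p = 1/614 ≈ 0.0016287
a(L) = 1/(2*L)
G = 6624 (G = 46*(8*1*(52 - 34)) = 46*(8*1*18) = 46*144 = 6624)
a(p)/G = (1/(2*(1/614)))/6624 = ((½)*614)*(1/6624) = 307*(1/6624) = 307/6624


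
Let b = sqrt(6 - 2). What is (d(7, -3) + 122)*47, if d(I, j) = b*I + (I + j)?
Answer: 6580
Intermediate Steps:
b = 2 (b = sqrt(4) = 2)
d(I, j) = j + 3*I (d(I, j) = 2*I + (I + j) = j + 3*I)
(d(7, -3) + 122)*47 = ((-3 + 3*7) + 122)*47 = ((-3 + 21) + 122)*47 = (18 + 122)*47 = 140*47 = 6580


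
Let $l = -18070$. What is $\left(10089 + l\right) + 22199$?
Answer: $14218$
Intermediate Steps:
$\left(10089 + l\right) + 22199 = \left(10089 - 18070\right) + 22199 = -7981 + 22199 = 14218$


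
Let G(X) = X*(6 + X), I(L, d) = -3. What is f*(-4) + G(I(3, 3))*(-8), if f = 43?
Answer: -100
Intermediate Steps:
f*(-4) + G(I(3, 3))*(-8) = 43*(-4) - 3*(6 - 3)*(-8) = -172 - 3*3*(-8) = -172 - 9*(-8) = -172 + 72 = -100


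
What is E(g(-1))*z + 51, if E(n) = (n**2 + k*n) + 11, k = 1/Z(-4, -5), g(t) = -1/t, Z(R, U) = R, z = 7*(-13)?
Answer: -4073/4 ≈ -1018.3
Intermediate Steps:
z = -91
k = -1/4 (k = 1/(-4) = -1/4 ≈ -0.25000)
E(n) = 11 + n**2 - n/4 (E(n) = (n**2 - n/4) + 11 = 11 + n**2 - n/4)
E(g(-1))*z + 51 = (11 + (-1/(-1))**2 - (-1)/(4*(-1)))*(-91) + 51 = (11 + (-1*(-1))**2 - (-1)*(-1)/4)*(-91) + 51 = (11 + 1**2 - 1/4*1)*(-91) + 51 = (11 + 1 - 1/4)*(-91) + 51 = (47/4)*(-91) + 51 = -4277/4 + 51 = -4073/4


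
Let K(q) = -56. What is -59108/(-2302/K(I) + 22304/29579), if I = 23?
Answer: -48953954896/34669941 ≈ -1412.0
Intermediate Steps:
-59108/(-2302/K(I) + 22304/29579) = -59108/(-2302/(-56) + 22304/29579) = -59108/(-2302*(-1/56) + 22304*(1/29579)) = -59108/(1151/28 + 22304/29579) = -59108/34669941/828212 = -59108*828212/34669941 = -48953954896/34669941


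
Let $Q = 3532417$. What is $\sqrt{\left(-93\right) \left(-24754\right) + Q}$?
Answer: $\sqrt{5834539} \approx 2415.5$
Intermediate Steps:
$\sqrt{\left(-93\right) \left(-24754\right) + Q} = \sqrt{\left(-93\right) \left(-24754\right) + 3532417} = \sqrt{2302122 + 3532417} = \sqrt{5834539}$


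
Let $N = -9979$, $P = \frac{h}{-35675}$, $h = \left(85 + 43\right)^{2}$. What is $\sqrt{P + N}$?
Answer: $\frac{i \sqrt{508036557243}}{7135} \approx 99.897 i$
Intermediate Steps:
$h = 16384$ ($h = 128^{2} = 16384$)
$P = - \frac{16384}{35675}$ ($P = \frac{16384}{-35675} = 16384 \left(- \frac{1}{35675}\right) = - \frac{16384}{35675} \approx -0.45926$)
$\sqrt{P + N} = \sqrt{- \frac{16384}{35675} - 9979} = \sqrt{- \frac{356017209}{35675}} = \frac{i \sqrt{508036557243}}{7135}$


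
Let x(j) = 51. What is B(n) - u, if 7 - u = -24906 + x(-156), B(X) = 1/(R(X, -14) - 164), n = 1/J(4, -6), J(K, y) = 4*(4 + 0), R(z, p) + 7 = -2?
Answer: -4301127/173 ≈ -24862.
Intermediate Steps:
R(z, p) = -9 (R(z, p) = -7 - 2 = -9)
J(K, y) = 16 (J(K, y) = 4*4 = 16)
n = 1/16 ≈ 0.062500
B(X) = -1/173 (B(X) = 1/(-9 - 164) = 1/(-173) = -1/173)
u = 24862 (u = 7 - (-24906 + 51) = 7 - 1*(-24855) = 7 + 24855 = 24862)
B(n) - u = -1/173 - 1*24862 = -1/173 - 24862 = -4301127/173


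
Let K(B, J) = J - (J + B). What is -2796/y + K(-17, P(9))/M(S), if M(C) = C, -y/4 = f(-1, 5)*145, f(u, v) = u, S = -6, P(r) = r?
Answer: -6659/870 ≈ -7.6540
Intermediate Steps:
y = 580 (y = -(-4)*145 = -4*(-145) = 580)
K(B, J) = -B (K(B, J) = J - (B + J) = J + (-B - J) = -B)
-2796/y + K(-17, P(9))/M(S) = -2796/580 - 1*(-17)/(-6) = -2796*1/580 + 17*(-1/6) = -699/145 - 17/6 = -6659/870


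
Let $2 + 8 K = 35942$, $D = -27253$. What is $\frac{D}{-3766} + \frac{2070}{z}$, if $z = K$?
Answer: $\frac{17363963}{2255834} \approx 7.6974$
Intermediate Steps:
$K = \frac{8985}{2}$ ($K = - \frac{1}{4} + \frac{1}{8} \cdot 35942 = - \frac{1}{4} + \frac{17971}{4} = \frac{8985}{2} \approx 4492.5$)
$z = \frac{8985}{2} \approx 4492.5$
$\frac{D}{-3766} + \frac{2070}{z} = - \frac{27253}{-3766} + \frac{2070}{\frac{8985}{2}} = \left(-27253\right) \left(- \frac{1}{3766}\right) + 2070 \cdot \frac{2}{8985} = \frac{27253}{3766} + \frac{276}{599} = \frac{17363963}{2255834}$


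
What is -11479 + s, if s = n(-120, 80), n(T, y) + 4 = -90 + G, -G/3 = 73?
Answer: -11792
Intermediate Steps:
G = -219 (G = -3*73 = -219)
n(T, y) = -313 (n(T, y) = -4 + (-90 - 219) = -4 - 309 = -313)
s = -313
-11479 + s = -11479 - 313 = -11792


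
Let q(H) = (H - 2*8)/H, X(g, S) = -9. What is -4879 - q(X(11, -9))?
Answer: -43936/9 ≈ -4881.8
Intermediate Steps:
q(H) = (-16 + H)/H (q(H) = (H - 16)/H = (-16 + H)/H)
-4879 - q(X(11, -9)) = -4879 - (-16 - 9)/(-9) = -4879 - (-1)*(-25)/9 = -4879 - 1*25/9 = -4879 - 25/9 = -43936/9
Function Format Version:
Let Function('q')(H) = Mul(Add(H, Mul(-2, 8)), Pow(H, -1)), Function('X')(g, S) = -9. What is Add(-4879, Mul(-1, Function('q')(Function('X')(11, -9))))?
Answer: Rational(-43936, 9) ≈ -4881.8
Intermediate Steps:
Function('q')(H) = Mul(Pow(H, -1), Add(-16, H)) (Function('q')(H) = Mul(Add(H, -16), Pow(H, -1)) = Mul(Add(-16, H), Pow(H, -1)) = Mul(Pow(H, -1), Add(-16, H)))
Add(-4879, Mul(-1, Function('q')(Function('X')(11, -9)))) = Add(-4879, Mul(-1, Mul(Pow(-9, -1), Add(-16, -9)))) = Add(-4879, Mul(-1, Mul(Rational(-1, 9), -25))) = Add(-4879, Mul(-1, Rational(25, 9))) = Add(-4879, Rational(-25, 9)) = Rational(-43936, 9)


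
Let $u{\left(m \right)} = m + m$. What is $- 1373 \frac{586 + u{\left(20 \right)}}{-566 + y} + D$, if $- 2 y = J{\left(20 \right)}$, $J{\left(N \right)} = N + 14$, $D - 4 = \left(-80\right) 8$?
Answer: $\frac{488710}{583} \approx 838.27$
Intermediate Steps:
$D = -636$ ($D = 4 - 640 = -636$)
$u{\left(m \right)} = 2 m$
$J{\left(N \right)} = 14 + N$
$y = -17$ ($y = - \frac{14 + 20}{2} = \left(- \frac{1}{2}\right) 34 = -17$)
$- 1373 \frac{586 + u{\left(20 \right)}}{-566 + y} + D = - 1373 \frac{586 + 2 \cdot 20}{-566 - 17} - 636 = - 1373 \frac{586 + 40}{-583} - 636 = - 1373 \cdot 626 \left(- \frac{1}{583}\right) - 636 = \left(-1373\right) \left(- \frac{626}{583}\right) - 636 = \frac{859498}{583} - 636 = \frac{488710}{583}$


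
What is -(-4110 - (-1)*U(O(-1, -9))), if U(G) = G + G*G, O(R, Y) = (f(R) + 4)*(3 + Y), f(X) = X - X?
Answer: 3558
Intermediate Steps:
f(X) = 0
O(R, Y) = 12 + 4*Y (O(R, Y) = (0 + 4)*(3 + Y) = 4*(3 + Y) = 12 + 4*Y)
U(G) = G + G²
-(-4110 - (-1)*U(O(-1, -9))) = -(-4110 - (-1)*(12 + 4*(-9))*(1 + (12 + 4*(-9)))) = -(-4110 - (-1)*(12 - 36)*(1 + (12 - 36))) = -(-4110 - (-1)*(-24*(1 - 24))) = -(-4110 - (-1)*(-24*(-23))) = -(-4110 - (-1)*552) = -(-4110 - 1*(-552)) = -(-4110 + 552) = -1*(-3558) = 3558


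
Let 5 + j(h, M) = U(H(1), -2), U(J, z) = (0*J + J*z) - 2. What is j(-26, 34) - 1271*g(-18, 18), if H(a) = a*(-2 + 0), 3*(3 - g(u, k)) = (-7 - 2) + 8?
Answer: -12719/3 ≈ -4239.7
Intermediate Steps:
g(u, k) = 10/3 (g(u, k) = 3 - ((-7 - 2) + 8)/3 = 3 - (-9 + 8)/3 = 3 - 1/3*(-1) = 3 + 1/3 = 10/3)
H(a) = -2*a (H(a) = a*(-2) = -2*a)
U(J, z) = -2 + J*z (U(J, z) = (0 + J*z) - 2 = J*z - 2 = -2 + J*z)
j(h, M) = -3 (j(h, M) = -5 + (-2 - 2*1*(-2)) = -5 + (-2 - 2*(-2)) = -5 + (-2 + 4) = -5 + 2 = -3)
j(-26, 34) - 1271*g(-18, 18) = -3 - 1271*10/3 = -3 - 12710/3 = -12719/3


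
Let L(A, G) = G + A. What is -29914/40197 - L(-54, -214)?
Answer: 10742882/40197 ≈ 267.26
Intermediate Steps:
L(A, G) = A + G
-29914/40197 - L(-54, -214) = -29914/40197 - (-54 - 214) = -29914*1/40197 - 1*(-268) = -29914/40197 + 268 = 10742882/40197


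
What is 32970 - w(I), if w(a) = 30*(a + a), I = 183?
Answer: 21990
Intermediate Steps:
w(a) = 60*a (w(a) = 30*(2*a) = 60*a)
32970 - w(I) = 32970 - 60*183 = 32970 - 1*10980 = 32970 - 10980 = 21990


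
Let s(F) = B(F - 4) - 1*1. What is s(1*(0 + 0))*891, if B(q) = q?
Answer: -4455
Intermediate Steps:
s(F) = -5 + F (s(F) = (F - 4) - 1*1 = (-4 + F) - 1 = -5 + F)
s(1*(0 + 0))*891 = (-5 + 1*(0 + 0))*891 = (-5 + 1*0)*891 = (-5 + 0)*891 = -5*891 = -4455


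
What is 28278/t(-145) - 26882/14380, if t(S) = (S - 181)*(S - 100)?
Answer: -17404277/11485306 ≈ -1.5154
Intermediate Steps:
t(S) = (-181 + S)*(-100 + S)
28278/t(-145) - 26882/14380 = 28278/(18100 + (-145)² - 281*(-145)) - 26882/14380 = 28278/(18100 + 21025 + 40745) - 26882*1/14380 = 28278/79870 - 13441/7190 = 28278*(1/79870) - 13441/7190 = 14139/39935 - 13441/7190 = -17404277/11485306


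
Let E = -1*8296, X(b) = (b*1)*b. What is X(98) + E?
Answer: 1308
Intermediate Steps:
X(b) = b**2 (X(b) = b*b = b**2)
E = -8296
X(98) + E = 98**2 - 8296 = 9604 - 8296 = 1308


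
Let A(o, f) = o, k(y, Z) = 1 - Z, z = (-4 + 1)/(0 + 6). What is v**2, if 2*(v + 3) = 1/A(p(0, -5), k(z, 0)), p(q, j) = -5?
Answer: 961/100 ≈ 9.6100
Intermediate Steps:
z = -1/2 (z = -3/6 = -3*1/6 = -1/2 ≈ -0.50000)
v = -31/10 (v = -3 + (1/2)/(-5) = -3 + (1/2)*(-1/5) = -3 - 1/10 = -31/10 ≈ -3.1000)
v**2 = (-31/10)**2 = 961/100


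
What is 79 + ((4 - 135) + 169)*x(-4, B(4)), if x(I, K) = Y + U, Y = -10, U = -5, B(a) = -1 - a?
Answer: -491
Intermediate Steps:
x(I, K) = -15 (x(I, K) = -10 - 5 = -15)
79 + ((4 - 135) + 169)*x(-4, B(4)) = 79 + ((4 - 135) + 169)*(-15) = 79 + (-131 + 169)*(-15) = 79 + 38*(-15) = 79 - 570 = -491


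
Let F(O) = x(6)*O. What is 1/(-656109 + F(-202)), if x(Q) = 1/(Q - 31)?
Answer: -25/16402523 ≈ -1.5242e-6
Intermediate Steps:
x(Q) = 1/(-31 + Q)
F(O) = -O/25 (F(O) = O/(-31 + 6) = O/(-25) = -O/25)
1/(-656109 + F(-202)) = 1/(-656109 - 1/25*(-202)) = 1/(-656109 + 202/25) = 1/(-16402523/25) = -25/16402523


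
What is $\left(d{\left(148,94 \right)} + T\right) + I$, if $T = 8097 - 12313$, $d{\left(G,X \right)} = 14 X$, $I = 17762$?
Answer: $14862$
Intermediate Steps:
$T = -4216$
$\left(d{\left(148,94 \right)} + T\right) + I = \left(14 \cdot 94 - 4216\right) + 17762 = \left(1316 - 4216\right) + 17762 = -2900 + 17762 = 14862$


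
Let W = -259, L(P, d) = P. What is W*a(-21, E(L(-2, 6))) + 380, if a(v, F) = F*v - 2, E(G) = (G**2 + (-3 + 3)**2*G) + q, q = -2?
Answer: 11776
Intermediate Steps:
E(G) = -2 + G**2 (E(G) = (G**2 + (-3 + 3)**2*G) - 2 = (G**2 + 0**2*G) - 2 = (G**2 + 0*G) - 2 = (G**2 + 0) - 2 = G**2 - 2 = -2 + G**2)
a(v, F) = -2 + F*v
W*a(-21, E(L(-2, 6))) + 380 = -259*(-2 + (-2 + (-2)**2)*(-21)) + 380 = -259*(-2 + (-2 + 4)*(-21)) + 380 = -259*(-2 + 2*(-21)) + 380 = -259*(-2 - 42) + 380 = -259*(-44) + 380 = 11396 + 380 = 11776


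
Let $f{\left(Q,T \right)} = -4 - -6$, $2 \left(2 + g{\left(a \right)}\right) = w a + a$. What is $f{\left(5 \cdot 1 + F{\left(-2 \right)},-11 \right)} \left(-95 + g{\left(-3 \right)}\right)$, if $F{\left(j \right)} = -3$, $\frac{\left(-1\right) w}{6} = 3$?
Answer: $-143$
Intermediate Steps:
$w = -18$ ($w = \left(-6\right) 3 = -18$)
$g{\left(a \right)} = -2 - \frac{17 a}{2}$ ($g{\left(a \right)} = -2 + \frac{- 18 a + a}{2} = -2 + \frac{\left(-17\right) a}{2} = -2 - \frac{17 a}{2}$)
$f{\left(Q,T \right)} = 2$ ($f{\left(Q,T \right)} = -4 + 6 = 2$)
$f{\left(5 \cdot 1 + F{\left(-2 \right)},-11 \right)} \left(-95 + g{\left(-3 \right)}\right) = 2 \left(-95 - - \frac{47}{2}\right) = 2 \left(-95 + \left(-2 + \frac{51}{2}\right)\right) = 2 \left(-95 + \frac{47}{2}\right) = 2 \left(- \frac{143}{2}\right) = -143$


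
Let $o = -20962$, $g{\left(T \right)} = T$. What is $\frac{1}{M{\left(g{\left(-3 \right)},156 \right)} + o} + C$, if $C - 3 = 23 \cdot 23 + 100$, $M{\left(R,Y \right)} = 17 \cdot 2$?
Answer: $\frac{13226495}{20928} \approx 632.0$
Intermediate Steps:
$M{\left(R,Y \right)} = 34$
$C = 632$ ($C = 3 + \left(23 \cdot 23 + 100\right) = 3 + \left(529 + 100\right) = 3 + 629 = 632$)
$\frac{1}{M{\left(g{\left(-3 \right)},156 \right)} + o} + C = \frac{1}{34 - 20962} + 632 = \frac{1}{-20928} + 632 = - \frac{1}{20928} + 632 = \frac{13226495}{20928}$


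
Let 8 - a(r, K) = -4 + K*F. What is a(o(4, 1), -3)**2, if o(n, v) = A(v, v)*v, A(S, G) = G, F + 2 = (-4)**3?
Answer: 34596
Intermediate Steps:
F = -66 (F = -2 + (-4)**3 = -2 - 64 = -66)
o(n, v) = v**2 (o(n, v) = v*v = v**2)
a(r, K) = 12 + 66*K (a(r, K) = 8 - (-4 + K*(-66)) = 8 - (-4 - 66*K) = 8 + (4 + 66*K) = 12 + 66*K)
a(o(4, 1), -3)**2 = (12 + 66*(-3))**2 = (12 - 198)**2 = (-186)**2 = 34596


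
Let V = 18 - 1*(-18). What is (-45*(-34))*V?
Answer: 55080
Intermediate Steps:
V = 36 (V = 18 + 18 = 36)
(-45*(-34))*V = -45*(-34)*36 = 1530*36 = 55080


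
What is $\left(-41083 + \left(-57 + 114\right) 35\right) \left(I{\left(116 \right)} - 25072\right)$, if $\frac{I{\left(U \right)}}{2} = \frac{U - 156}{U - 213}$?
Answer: $\frac{95058263552}{97} \approx 9.7998 \cdot 10^{8}$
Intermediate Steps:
$I{\left(U \right)} = \frac{2 \left(-156 + U\right)}{-213 + U}$ ($I{\left(U \right)} = 2 \frac{U - 156}{U - 213} = 2 \frac{-156 + U}{-213 + U} = \frac{2 \left(-156 + U\right)}{-213 + U}$)
$\left(-41083 + \left(-57 + 114\right) 35\right) \left(I{\left(116 \right)} - 25072\right) = \left(-41083 + \left(-57 + 114\right) 35\right) \left(\frac{2 \left(-156 + 116\right)}{-213 + 116} - 25072\right) = \left(-41083 + 57 \cdot 35\right) \left(2 \frac{1}{-97} \left(-40\right) - 25072\right) = \left(-41083 + 1995\right) \left(2 \left(- \frac{1}{97}\right) \left(-40\right) - 25072\right) = - 39088 \left(\frac{80}{97} - 25072\right) = \left(-39088\right) \left(- \frac{2431904}{97}\right) = \frac{95058263552}{97}$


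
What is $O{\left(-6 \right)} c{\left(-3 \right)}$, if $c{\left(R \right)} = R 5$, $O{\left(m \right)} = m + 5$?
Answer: $15$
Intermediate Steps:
$O{\left(m \right)} = 5 + m$
$c{\left(R \right)} = 5 R$
$O{\left(-6 \right)} c{\left(-3 \right)} = \left(5 - 6\right) 5 \left(-3\right) = \left(-1\right) \left(-15\right) = 15$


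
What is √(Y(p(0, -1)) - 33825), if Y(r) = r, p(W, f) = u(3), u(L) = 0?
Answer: 5*I*√1353 ≈ 183.92*I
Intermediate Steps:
p(W, f) = 0
√(Y(p(0, -1)) - 33825) = √(0 - 33825) = √(-33825) = 5*I*√1353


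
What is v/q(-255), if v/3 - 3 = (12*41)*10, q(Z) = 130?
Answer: 14769/130 ≈ 113.61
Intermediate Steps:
v = 14769 (v = 9 + 3*((12*41)*10) = 9 + 3*(492*10) = 9 + 3*4920 = 9 + 14760 = 14769)
v/q(-255) = 14769/130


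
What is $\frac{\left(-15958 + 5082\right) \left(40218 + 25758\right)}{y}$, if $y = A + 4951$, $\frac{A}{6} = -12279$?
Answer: $\frac{717554976}{68723} \approx 10441.0$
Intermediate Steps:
$A = -73674$ ($A = 6 \left(-12279\right) = -73674$)
$y = -68723$ ($y = -73674 + 4951 = -68723$)
$\frac{\left(-15958 + 5082\right) \left(40218 + 25758\right)}{y} = \frac{\left(-15958 + 5082\right) \left(40218 + 25758\right)}{-68723} = \left(-10876\right) 65976 \left(- \frac{1}{68723}\right) = \left(-717554976\right) \left(- \frac{1}{68723}\right) = \frac{717554976}{68723}$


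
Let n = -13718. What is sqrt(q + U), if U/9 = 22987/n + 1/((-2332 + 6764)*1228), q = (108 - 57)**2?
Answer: 9*sqrt(1925575461410545671)/245592632 ≈ 50.852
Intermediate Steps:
q = 2601 (q = 51**2 = 2601)
U = -562979888253/37330080064 (U = 9*(22987/(-13718) + 1/((-2332 + 6764)*1228)) = 9*(22987*(-1/13718) + (1/1228)/4432) = 9*(-22987/13718 + (1/4432)*(1/1228)) = 9*(-22987/13718 + 1/5442496) = 9*(-62553320917/37330080064) = -562979888253/37330080064 ≈ -15.081)
sqrt(q + U) = sqrt(2601 - 562979888253/37330080064) = sqrt(96532558358211/37330080064) = 9*sqrt(1925575461410545671)/245592632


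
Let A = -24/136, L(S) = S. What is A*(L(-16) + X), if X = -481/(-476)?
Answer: 21405/8092 ≈ 2.6452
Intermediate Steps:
X = 481/476 (X = -481*(-1/476) = 481/476 ≈ 1.0105)
A = -3/17 (A = -24*1/136 = -3/17 ≈ -0.17647)
A*(L(-16) + X) = -3*(-16 + 481/476)/17 = -3/17*(-7135/476) = 21405/8092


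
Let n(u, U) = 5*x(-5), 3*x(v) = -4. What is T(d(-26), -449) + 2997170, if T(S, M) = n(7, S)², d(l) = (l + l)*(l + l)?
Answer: 26974930/9 ≈ 2.9972e+6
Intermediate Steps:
x(v) = -4/3 (x(v) = (⅓)*(-4) = -4/3)
d(l) = 4*l² (d(l) = (2*l)*(2*l) = 4*l²)
n(u, U) = -20/3 (n(u, U) = 5*(-4/3) = -20/3)
T(S, M) = 400/9 (T(S, M) = (-20/3)² = 400/9)
T(d(-26), -449) + 2997170 = 400/9 + 2997170 = 26974930/9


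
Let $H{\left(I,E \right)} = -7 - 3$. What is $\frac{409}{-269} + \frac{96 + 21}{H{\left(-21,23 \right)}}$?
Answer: $- \frac{35563}{2690} \approx -13.22$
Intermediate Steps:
$H{\left(I,E \right)} = -10$
$\frac{409}{-269} + \frac{96 + 21}{H{\left(-21,23 \right)}} = \frac{409}{-269} + \frac{96 + 21}{-10} = 409 \left(- \frac{1}{269}\right) + 117 \left(- \frac{1}{10}\right) = - \frac{409}{269} - \frac{117}{10} = - \frac{35563}{2690}$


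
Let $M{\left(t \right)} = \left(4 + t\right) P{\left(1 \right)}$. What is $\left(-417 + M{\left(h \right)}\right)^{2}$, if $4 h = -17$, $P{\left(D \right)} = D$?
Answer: $\frac{2785561}{16} \approx 1.741 \cdot 10^{5}$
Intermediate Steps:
$h = - \frac{17}{4}$ ($h = \frac{1}{4} \left(-17\right) = - \frac{17}{4} \approx -4.25$)
$M{\left(t \right)} = 4 + t$ ($M{\left(t \right)} = \left(4 + t\right) 1 = 4 + t$)
$\left(-417 + M{\left(h \right)}\right)^{2} = \left(-417 + \left(4 - \frac{17}{4}\right)\right)^{2} = \left(-417 - \frac{1}{4}\right)^{2} = \left(- \frac{1669}{4}\right)^{2} = \frac{2785561}{16}$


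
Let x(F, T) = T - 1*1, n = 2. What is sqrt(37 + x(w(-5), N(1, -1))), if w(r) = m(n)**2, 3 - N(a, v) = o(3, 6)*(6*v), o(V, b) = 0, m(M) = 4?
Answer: sqrt(39) ≈ 6.2450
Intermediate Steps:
N(a, v) = 3 (N(a, v) = 3 - 0*6*v = 3 - 1*0 = 3 + 0 = 3)
w(r) = 16 (w(r) = 4**2 = 16)
x(F, T) = -1 + T (x(F, T) = T - 1 = -1 + T)
sqrt(37 + x(w(-5), N(1, -1))) = sqrt(37 + (-1 + 3)) = sqrt(37 + 2) = sqrt(39)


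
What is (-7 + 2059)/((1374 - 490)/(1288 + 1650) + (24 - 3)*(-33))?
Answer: -231876/78275 ≈ -2.9623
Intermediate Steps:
(-7 + 2059)/((1374 - 490)/(1288 + 1650) + (24 - 3)*(-33)) = 2052/(884/2938 + 21*(-33)) = 2052/(884*(1/2938) - 693) = 2052/(34/113 - 693) = 2052/(-78275/113) = 2052*(-113/78275) = -231876/78275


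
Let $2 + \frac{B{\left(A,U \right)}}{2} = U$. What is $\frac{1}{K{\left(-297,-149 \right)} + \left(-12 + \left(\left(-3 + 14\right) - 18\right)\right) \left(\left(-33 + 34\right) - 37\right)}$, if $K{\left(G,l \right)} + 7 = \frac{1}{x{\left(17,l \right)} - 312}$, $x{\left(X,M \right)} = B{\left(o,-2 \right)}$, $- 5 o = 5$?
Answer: $\frac{320}{216639} \approx 0.0014771$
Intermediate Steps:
$o = -1$ ($o = \left(- \frac{1}{5}\right) 5 = -1$)
$B{\left(A,U \right)} = -4 + 2 U$
$x{\left(X,M \right)} = -8$ ($x{\left(X,M \right)} = -4 + 2 \left(-2\right) = -4 - 4 = -8$)
$K{\left(G,l \right)} = - \frac{2241}{320}$ ($K{\left(G,l \right)} = -7 + \frac{1}{-8 - 312} = -7 + \frac{1}{-320} = -7 - \frac{1}{320} = - \frac{2241}{320}$)
$\frac{1}{K{\left(-297,-149 \right)} + \left(-12 + \left(\left(-3 + 14\right) - 18\right)\right) \left(\left(-33 + 34\right) - 37\right)} = \frac{1}{- \frac{2241}{320} + \left(-12 + \left(\left(-3 + 14\right) - 18\right)\right) \left(\left(-33 + 34\right) - 37\right)} = \frac{1}{- \frac{2241}{320} + \left(-12 + \left(11 - 18\right)\right) \left(1 - 37\right)} = \frac{1}{- \frac{2241}{320} + \left(-12 - 7\right) \left(-36\right)} = \frac{1}{- \frac{2241}{320} - -684} = \frac{1}{- \frac{2241}{320} + 684} = \frac{1}{\frac{216639}{320}} = \frac{320}{216639}$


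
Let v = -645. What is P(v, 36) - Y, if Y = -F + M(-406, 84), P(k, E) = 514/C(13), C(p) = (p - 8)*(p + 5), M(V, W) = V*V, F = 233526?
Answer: 3091307/45 ≈ 68696.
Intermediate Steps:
M(V, W) = V²
C(p) = (-8 + p)*(5 + p)
P(k, E) = 257/45 (P(k, E) = 514/(-40 + 13² - 3*13) = 514/(-40 + 169 - 39) = 514/90 = 514*(1/90) = 257/45)
Y = -68690 (Y = -1*233526 + (-406)² = -233526 + 164836 = -68690)
P(v, 36) - Y = 257/45 - 1*(-68690) = 257/45 + 68690 = 3091307/45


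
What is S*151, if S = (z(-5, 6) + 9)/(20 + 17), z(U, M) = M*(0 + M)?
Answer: 6795/37 ≈ 183.65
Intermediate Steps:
z(U, M) = M² (z(U, M) = M*M = M²)
S = 45/37 (S = (6² + 9)/(20 + 17) = (36 + 9)/37 = 45*(1/37) = 45/37 ≈ 1.2162)
S*151 = (45/37)*151 = 6795/37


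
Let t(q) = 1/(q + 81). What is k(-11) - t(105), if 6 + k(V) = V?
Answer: -3163/186 ≈ -17.005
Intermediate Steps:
t(q) = 1/(81 + q)
k(V) = -6 + V
k(-11) - t(105) = (-6 - 11) - 1/(81 + 105) = -17 - 1/186 = -3163/186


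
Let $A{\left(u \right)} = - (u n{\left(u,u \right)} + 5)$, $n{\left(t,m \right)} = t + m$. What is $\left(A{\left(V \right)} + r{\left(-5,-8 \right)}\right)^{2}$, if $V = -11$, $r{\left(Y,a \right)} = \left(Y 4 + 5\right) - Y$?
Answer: $66049$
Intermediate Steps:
$n{\left(t,m \right)} = m + t$
$r{\left(Y,a \right)} = 5 + 3 Y$ ($r{\left(Y,a \right)} = \left(4 Y + 5\right) - Y = \left(5 + 4 Y\right) - Y = 5 + 3 Y$)
$A{\left(u \right)} = -5 - 2 u^{2}$ ($A{\left(u \right)} = - (u \left(u + u\right) + 5) = - (u 2 u + 5) = - (2 u^{2} + 5) = - (5 + 2 u^{2}) = -5 - 2 u^{2}$)
$\left(A{\left(V \right)} + r{\left(-5,-8 \right)}\right)^{2} = \left(\left(-5 - 2 \left(-11\right)^{2}\right) + \left(5 + 3 \left(-5\right)\right)\right)^{2} = \left(\left(-5 - 242\right) + \left(5 - 15\right)\right)^{2} = \left(\left(-5 - 242\right) - 10\right)^{2} = \left(-247 - 10\right)^{2} = \left(-257\right)^{2} = 66049$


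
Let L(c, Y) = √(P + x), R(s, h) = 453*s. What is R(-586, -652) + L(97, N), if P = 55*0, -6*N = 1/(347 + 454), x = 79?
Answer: -265458 + √79 ≈ -2.6545e+5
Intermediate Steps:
N = -1/4806 (N = -1/(6*(347 + 454)) = -⅙/801 = -⅙*1/801 = -1/4806 ≈ -0.00020807)
P = 0
L(c, Y) = √79 (L(c, Y) = √(0 + 79) = √79)
R(-586, -652) + L(97, N) = 453*(-586) + √79 = -265458 + √79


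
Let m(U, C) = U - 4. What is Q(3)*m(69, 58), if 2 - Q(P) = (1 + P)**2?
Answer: -910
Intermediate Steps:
m(U, C) = -4 + U
Q(P) = 2 - (1 + P)**2
Q(3)*m(69, 58) = (2 - (1 + 3)**2)*(-4 + 69) = (2 - 1*4**2)*65 = (2 - 1*16)*65 = (2 - 16)*65 = -14*65 = -910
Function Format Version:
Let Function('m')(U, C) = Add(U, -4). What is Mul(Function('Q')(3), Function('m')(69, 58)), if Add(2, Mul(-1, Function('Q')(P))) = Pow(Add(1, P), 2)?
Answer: -910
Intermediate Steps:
Function('m')(U, C) = Add(-4, U)
Function('Q')(P) = Add(2, Mul(-1, Pow(Add(1, P), 2)))
Mul(Function('Q')(3), Function('m')(69, 58)) = Mul(Add(2, Mul(-1, Pow(Add(1, 3), 2))), Add(-4, 69)) = Mul(Add(2, Mul(-1, Pow(4, 2))), 65) = Mul(Add(2, Mul(-1, 16)), 65) = Mul(Add(2, -16), 65) = Mul(-14, 65) = -910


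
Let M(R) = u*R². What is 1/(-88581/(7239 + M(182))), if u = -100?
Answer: 3305161/88581 ≈ 37.312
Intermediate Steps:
M(R) = -100*R²
1/(-88581/(7239 + M(182))) = 1/(-88581/(7239 - 100*182²)) = 1/(-88581/(7239 - 100*33124)) = 1/(-88581/(7239 - 3312400)) = 1/(-88581/(-3305161)) = 1/(-88581*(-1/3305161)) = 1/(88581/3305161) = 3305161/88581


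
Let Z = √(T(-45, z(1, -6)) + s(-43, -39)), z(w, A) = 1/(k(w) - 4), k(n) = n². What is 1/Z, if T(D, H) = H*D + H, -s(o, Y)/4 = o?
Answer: √105/140 ≈ 0.073192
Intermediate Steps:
z(w, A) = 1/(-4 + w²) (z(w, A) = 1/(w² - 4) = 1/(-4 + w²))
s(o, Y) = -4*o
T(D, H) = H + D*H (T(D, H) = D*H + H = H + D*H)
Z = 4*√105/3 (Z = √((1 - 45)/(-4 + 1²) - 4*(-43)) = √(-44/(-4 + 1) + 172) = √(-44/(-3) + 172) = √(-⅓*(-44) + 172) = √(44/3 + 172) = √(560/3) = 4*√105/3 ≈ 13.663)
1/Z = 1/(4*√105/3) = √105/140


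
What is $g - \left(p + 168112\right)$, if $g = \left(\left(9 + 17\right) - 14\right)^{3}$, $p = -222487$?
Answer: $56103$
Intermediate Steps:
$g = 1728$ ($g = \left(26 - 14\right)^{3} = 12^{3} = 1728$)
$g - \left(p + 168112\right) = 1728 - \left(-222487 + 168112\right) = 1728 - -54375 = 1728 + 54375 = 56103$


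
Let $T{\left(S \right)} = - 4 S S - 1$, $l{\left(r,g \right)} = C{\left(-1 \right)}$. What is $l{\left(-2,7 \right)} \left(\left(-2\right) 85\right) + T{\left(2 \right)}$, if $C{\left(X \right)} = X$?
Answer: $153$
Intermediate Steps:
$l{\left(r,g \right)} = -1$
$T{\left(S \right)} = -1 - 4 S^{2}$ ($T{\left(S \right)} = - 4 S^{2} - 1 = -1 - 4 S^{2}$)
$l{\left(-2,7 \right)} \left(\left(-2\right) 85\right) + T{\left(2 \right)} = - \left(-2\right) 85 - \left(1 + 4 \cdot 2^{2}\right) = \left(-1\right) \left(-170\right) - 17 = 170 - 17 = 153$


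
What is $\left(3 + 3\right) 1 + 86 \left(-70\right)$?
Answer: $-6014$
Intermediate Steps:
$\left(3 + 3\right) 1 + 86 \left(-70\right) = 6 \cdot 1 - 6020 = 6 - 6020 = -6014$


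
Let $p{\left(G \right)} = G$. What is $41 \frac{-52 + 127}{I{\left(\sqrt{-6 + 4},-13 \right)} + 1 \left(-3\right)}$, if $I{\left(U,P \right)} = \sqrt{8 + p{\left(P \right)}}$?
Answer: $- \frac{9225}{14} - \frac{3075 i \sqrt{5}}{14} \approx -658.93 - 491.14 i$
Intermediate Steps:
$I{\left(U,P \right)} = \sqrt{8 + P}$
$41 \frac{-52 + 127}{I{\left(\sqrt{-6 + 4},-13 \right)} + 1 \left(-3\right)} = 41 \frac{-52 + 127}{\sqrt{8 - 13} + 1 \left(-3\right)} = 41 \frac{75}{\sqrt{-5} - 3} = 41 \frac{75}{i \sqrt{5} - 3} = 41 \frac{75}{-3 + i \sqrt{5}} = \frac{3075}{-3 + i \sqrt{5}}$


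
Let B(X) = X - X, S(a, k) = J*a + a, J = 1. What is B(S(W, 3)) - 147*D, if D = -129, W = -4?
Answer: 18963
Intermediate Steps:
S(a, k) = 2*a (S(a, k) = 1*a + a = a + a = 2*a)
B(X) = 0
B(S(W, 3)) - 147*D = 0 - 147*(-129) = 0 + 18963 = 18963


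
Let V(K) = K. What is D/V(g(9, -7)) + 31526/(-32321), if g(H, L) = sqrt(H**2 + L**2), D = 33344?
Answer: -31526/32321 + 16672*sqrt(130)/65 ≈ 2923.5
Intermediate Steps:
D/V(g(9, -7)) + 31526/(-32321) = 33344/(sqrt(9**2 + (-7)**2)) + 31526/(-32321) = 33344/(sqrt(81 + 49)) + 31526*(-1/32321) = 33344/(sqrt(130)) - 31526/32321 = 33344*(sqrt(130)/130) - 31526/32321 = 16672*sqrt(130)/65 - 31526/32321 = -31526/32321 + 16672*sqrt(130)/65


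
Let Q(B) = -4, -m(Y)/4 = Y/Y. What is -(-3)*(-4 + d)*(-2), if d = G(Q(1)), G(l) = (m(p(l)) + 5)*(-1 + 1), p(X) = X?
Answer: 24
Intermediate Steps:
m(Y) = -4 (m(Y) = -4*Y/Y = -4*1 = -4)
G(l) = 0 (G(l) = (-4 + 5)*(-1 + 1) = 1*0 = 0)
d = 0
-(-3)*(-4 + d)*(-2) = -(-3)*(-4 + 0)*(-2) = -(-3)*(-4*(-2)) = -(-3)*8 = -1*(-24) = 24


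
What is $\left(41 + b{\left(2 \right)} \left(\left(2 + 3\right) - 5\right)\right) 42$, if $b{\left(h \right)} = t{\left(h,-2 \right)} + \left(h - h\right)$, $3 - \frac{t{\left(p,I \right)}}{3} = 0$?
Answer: $1722$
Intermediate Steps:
$t{\left(p,I \right)} = 9$ ($t{\left(p,I \right)} = 9 - 0 = 9 + 0 = 9$)
$b{\left(h \right)} = 9$ ($b{\left(h \right)} = 9 + \left(h - h\right) = 9 + 0 = 9$)
$\left(41 + b{\left(2 \right)} \left(\left(2 + 3\right) - 5\right)\right) 42 = \left(41 + 9 \left(\left(2 + 3\right) - 5\right)\right) 42 = \left(41 + 9 \left(5 - 5\right)\right) 42 = \left(41 + 9 \cdot 0\right) 42 = \left(41 + 0\right) 42 = 41 \cdot 42 = 1722$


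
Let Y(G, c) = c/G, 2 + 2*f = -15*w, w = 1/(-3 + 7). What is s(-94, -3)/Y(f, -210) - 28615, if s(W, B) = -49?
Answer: -6867761/240 ≈ -28616.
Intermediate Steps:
w = 1/4 ≈ 0.25000
f = -23/8 (f = -1 + (-15*1/4)/2 = -1 + (1/2)*(-15/4) = -1 - 15/8 = -23/8 ≈ -2.8750)
s(-94, -3)/Y(f, -210) - 28615 = -49/((-210/(-23/8))) - 28615 = -49/((-210*(-8/23))) - 28615 = -49/1680/23 - 28615 = -49*23/1680 - 28615 = -161/240 - 28615 = -6867761/240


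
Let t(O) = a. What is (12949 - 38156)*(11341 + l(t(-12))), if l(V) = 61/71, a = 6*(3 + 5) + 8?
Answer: -20298491304/71 ≈ -2.8589e+8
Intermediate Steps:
a = 56 (a = 6*8 + 8 = 48 + 8 = 56)
t(O) = 56
l(V) = 61/71 (l(V) = 61*(1/71) = 61/71)
(12949 - 38156)*(11341 + l(t(-12))) = (12949 - 38156)*(11341 + 61/71) = -25207*805272/71 = -20298491304/71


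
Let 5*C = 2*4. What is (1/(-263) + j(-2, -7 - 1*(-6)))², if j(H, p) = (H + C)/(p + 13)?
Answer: 85849/62252100 ≈ 0.0013791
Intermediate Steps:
C = 8/5 (C = (2*4)/5 = (⅕)*8 = 8/5 ≈ 1.6000)
j(H, p) = (8/5 + H)/(13 + p) (j(H, p) = (H + 8/5)/(p + 13) = (8/5 + H)/(13 + p))
(1/(-263) + j(-2, -7 - 1*(-6)))² = (1/(-263) + (8/5 - 2)/(13 + (-7 - 1*(-6))))² = (-1/263 - ⅖/(13 + (-7 + 6)))² = (-1/263 - ⅖/(13 - 1))² = (-1/263 - ⅖/12)² = (-1/263 + (1/12)*(-⅖))² = (-1/263 - 1/30)² = (-293/7890)² = 85849/62252100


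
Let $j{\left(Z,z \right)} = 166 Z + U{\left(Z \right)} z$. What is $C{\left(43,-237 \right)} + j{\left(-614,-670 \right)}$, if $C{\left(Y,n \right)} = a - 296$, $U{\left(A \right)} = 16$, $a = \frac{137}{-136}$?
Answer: $- \frac{15359977}{136} \approx -1.1294 \cdot 10^{5}$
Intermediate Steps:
$a = - \frac{137}{136}$ ($a = 137 \left(- \frac{1}{136}\right) = - \frac{137}{136} \approx -1.0074$)
$C{\left(Y,n \right)} = - \frac{40393}{136}$ ($C{\left(Y,n \right)} = - \frac{137}{136} - 296 = - \frac{40393}{136}$)
$j{\left(Z,z \right)} = 16 z + 166 Z$ ($j{\left(Z,z \right)} = 166 Z + 16 z = 16 z + 166 Z$)
$C{\left(43,-237 \right)} + j{\left(-614,-670 \right)} = - \frac{40393}{136} + \left(16 \left(-670\right) + 166 \left(-614\right)\right) = - \frac{40393}{136} - 112644 = - \frac{15359977}{136}$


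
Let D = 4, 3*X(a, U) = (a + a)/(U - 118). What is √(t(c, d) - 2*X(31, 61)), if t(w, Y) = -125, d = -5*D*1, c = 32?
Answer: I*√403769/57 ≈ 11.148*I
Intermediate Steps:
X(a, U) = 2*a/(3*(-118 + U)) (X(a, U) = ((a + a)/(U - 118))/3 = ((2*a)/(-118 + U))/3 = (2*a/(-118 + U))/3 = 2*a/(3*(-118 + U)))
d = -20 (d = -5*4*1 = -20*1 = -20)
√(t(c, d) - 2*X(31, 61)) = √(-125 - 4*31/(3*(-118 + 61))) = √(-125 - 4*31/(3*(-57))) = √(-125 - 4*31*(-1)/(3*57)) = √(-125 - 2*(-62/171)) = √(-125 + 124/171) = √(-21251/171) = I*√403769/57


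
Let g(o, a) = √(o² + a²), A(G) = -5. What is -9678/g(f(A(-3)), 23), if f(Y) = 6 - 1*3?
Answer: -4839*√538/269 ≈ -417.25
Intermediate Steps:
f(Y) = 3 (f(Y) = 6 - 3 = 3)
g(o, a) = √(a² + o²)
-9678/g(f(A(-3)), 23) = -9678/√(23² + 3²) = -9678/√(529 + 9) = -9678*√538/538 = -4839*√538/269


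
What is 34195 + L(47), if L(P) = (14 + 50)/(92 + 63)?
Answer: 5300289/155 ≈ 34195.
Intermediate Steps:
L(P) = 64/155
34195 + L(47) = 34195 + 64/155 = 5300289/155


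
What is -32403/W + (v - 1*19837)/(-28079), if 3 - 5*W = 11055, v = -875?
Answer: 1592709403/103443036 ≈ 15.397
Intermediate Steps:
W = -11052/5 (W = 3/5 - 1/5*11055 = 3/5 - 2211 = -11052/5 ≈ -2210.4)
-32403/W + (v - 1*19837)/(-28079) = -32403/(-11052/5) + (-875 - 1*19837)/(-28079) = -32403*(-5/11052) + (-875 - 19837)*(-1/28079) = 54005/3684 - 20712*(-1/28079) = 54005/3684 + 20712/28079 = 1592709403/103443036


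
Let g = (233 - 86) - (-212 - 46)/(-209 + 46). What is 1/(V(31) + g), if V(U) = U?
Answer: 163/28756 ≈ 0.0056684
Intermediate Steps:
g = 23703/163 (g = 147 - (-258)/(-163) = 147 - (-258)*(-1)/163 = 147 - 1*258/163 = 147 - 258/163 = 23703/163 ≈ 145.42)
1/(V(31) + g) = 1/(31 + 23703/163) = 1/(28756/163) = 163/28756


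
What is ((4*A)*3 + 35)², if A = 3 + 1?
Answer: 6889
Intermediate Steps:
A = 4
((4*A)*3 + 35)² = ((4*4)*3 + 35)² = (16*3 + 35)² = (48 + 35)² = 83² = 6889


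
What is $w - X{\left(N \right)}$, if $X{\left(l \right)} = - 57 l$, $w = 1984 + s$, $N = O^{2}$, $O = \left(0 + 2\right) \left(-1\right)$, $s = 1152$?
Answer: $3364$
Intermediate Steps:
$O = -2$ ($O = 2 \left(-1\right) = -2$)
$N = 4$ ($N = \left(-2\right)^{2} = 4$)
$w = 3136$ ($w = 1984 + 1152 = 3136$)
$w - X{\left(N \right)} = 3136 - \left(-57\right) 4 = 3136 - -228 = 3136 + 228 = 3364$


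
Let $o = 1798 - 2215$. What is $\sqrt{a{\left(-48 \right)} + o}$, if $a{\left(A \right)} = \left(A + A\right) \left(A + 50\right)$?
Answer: $i \sqrt{609} \approx 24.678 i$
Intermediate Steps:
$o = -417$
$a{\left(A \right)} = 2 A \left(50 + A\right)$
$\sqrt{a{\left(-48 \right)} + o} = \sqrt{2 \left(-48\right) \left(50 - 48\right) - 417} = \sqrt{2 \left(-48\right) 2 - 417} = \sqrt{-192 - 417} = \sqrt{-609} = i \sqrt{609}$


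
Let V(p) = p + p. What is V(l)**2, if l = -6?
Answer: 144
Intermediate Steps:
V(p) = 2*p
V(l)**2 = (2*(-6))**2 = (-12)**2 = 144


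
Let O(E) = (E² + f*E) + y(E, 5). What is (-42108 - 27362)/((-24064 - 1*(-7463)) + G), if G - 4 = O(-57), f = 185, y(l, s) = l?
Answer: 6947/2395 ≈ 2.9006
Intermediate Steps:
O(E) = E² + 186*E (O(E) = (E² + 185*E) + E = E² + 186*E)
G = -7349 (G = 4 - 57*(186 - 57) = 4 - 57*129 = 4 - 7353 = -7349)
(-42108 - 27362)/((-24064 - 1*(-7463)) + G) = (-42108 - 27362)/((-24064 - 1*(-7463)) - 7349) = -69470/((-24064 + 7463) - 7349) = -69470/(-16601 - 7349) = -69470/(-23950) = -69470*(-1/23950) = 6947/2395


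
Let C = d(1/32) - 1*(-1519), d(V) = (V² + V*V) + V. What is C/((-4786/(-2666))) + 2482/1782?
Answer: 925250562791/1091667456 ≈ 847.56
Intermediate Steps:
d(V) = V + 2*V² (d(V) = (V² + V²) + V = 2*V² + V = V + 2*V²)
C = 777745/512 (C = (1 + 2/32)/32 - 1*(-1519) = (1 + 2*(1/32))/32 + 1519 = (1 + 1/16)/32 + 1519 = (1/32)*(17/16) + 1519 = 17/512 + 1519 = 777745/512 ≈ 1519.0)
C/((-4786/(-2666))) + 2482/1782 = 777745/(512*((-4786/(-2666)))) + 2482/1782 = 777745/(512*((-4786*(-1/2666)))) + 2482*(1/1782) = 777745/(512*(2393/1333)) + 1241/891 = (777745/512)*(1333/2393) + 1241/891 = 1036734085/1225216 + 1241/891 = 925250562791/1091667456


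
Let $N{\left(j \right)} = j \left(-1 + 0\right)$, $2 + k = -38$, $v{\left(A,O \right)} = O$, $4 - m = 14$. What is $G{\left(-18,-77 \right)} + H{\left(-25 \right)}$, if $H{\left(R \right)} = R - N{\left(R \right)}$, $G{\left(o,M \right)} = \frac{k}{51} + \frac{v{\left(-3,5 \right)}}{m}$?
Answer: $- \frac{5231}{102} \approx -51.284$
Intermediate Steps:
$m = -10$ ($m = 4 - 14 = -10$)
$k = -40$ ($k = -2 - 38 = -40$)
$N{\left(j \right)} = - j$ ($N{\left(j \right)} = j \left(-1\right) = - j$)
$G{\left(o,M \right)} = - \frac{131}{102}$ ($G{\left(o,M \right)} = - \frac{40}{51} + \frac{5}{-10} = \left(-40\right) \frac{1}{51} + 5 \left(- \frac{1}{10}\right) = - \frac{40}{51} - \frac{1}{2} = - \frac{131}{102}$)
$H{\left(R \right)} = 2 R$ ($H{\left(R \right)} = R - - R = R + R = 2 R$)
$G{\left(-18,-77 \right)} + H{\left(-25 \right)} = - \frac{131}{102} + 2 \left(-25\right) = - \frac{131}{102} - 50 = - \frac{5231}{102}$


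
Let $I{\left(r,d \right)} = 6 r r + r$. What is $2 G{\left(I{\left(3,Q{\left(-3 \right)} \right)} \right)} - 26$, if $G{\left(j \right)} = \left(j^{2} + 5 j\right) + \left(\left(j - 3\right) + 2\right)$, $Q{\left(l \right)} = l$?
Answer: $7154$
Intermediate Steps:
$I{\left(r,d \right)} = r + 6 r^{2}$ ($I{\left(r,d \right)} = 6 r^{2} + r = r + 6 r^{2}$)
$G{\left(j \right)} = -1 + j^{2} + 6 j$ ($G{\left(j \right)} = \left(j^{2} + 5 j\right) + \left(\left(-3 + j\right) + 2\right) = \left(j^{2} + 5 j\right) + \left(-1 + j\right) = -1 + j^{2} + 6 j$)
$2 G{\left(I{\left(3,Q{\left(-3 \right)} \right)} \right)} - 26 = 2 \left(-1 + \left(3 \left(1 + 6 \cdot 3\right)\right)^{2} + 6 \cdot 3 \left(1 + 6 \cdot 3\right)\right) - 26 = 2 \left(-1 + \left(3 \left(1 + 18\right)\right)^{2} + 6 \cdot 3 \left(1 + 18\right)\right) - 26 = 2 \left(-1 + \left(3 \cdot 19\right)^{2} + 6 \cdot 3 \cdot 19\right) - 26 = 2 \left(-1 + 57^{2} + 6 \cdot 57\right) - 26 = 2 \left(-1 + 3249 + 342\right) - 26 = 2 \cdot 3590 - 26 = 7180 - 26 = 7154$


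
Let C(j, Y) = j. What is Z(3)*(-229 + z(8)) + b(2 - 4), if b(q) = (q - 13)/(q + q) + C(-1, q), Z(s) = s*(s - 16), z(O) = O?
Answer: 34487/4 ≈ 8621.8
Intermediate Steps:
Z(s) = s*(-16 + s)
b(q) = -1 + (-13 + q)/(2*q) (b(q) = (q - 13)/(q + q) - 1 = (-13 + q)/((2*q)) - 1 = (-13 + q)*(1/(2*q)) - 1 = (-13 + q)/(2*q) - 1 = -1 + (-13 + q)/(2*q))
Z(3)*(-229 + z(8)) + b(2 - 4) = (3*(-16 + 3))*(-229 + 8) + (-13 - (2 - 4))/(2*(2 - 4)) = (3*(-13))*(-221) + (½)*(-13 - 1*(-2))/(-2) = -39*(-221) + (½)*(-½)*(-13 + 2) = 8619 + (½)*(-½)*(-11) = 8619 + 11/4 = 34487/4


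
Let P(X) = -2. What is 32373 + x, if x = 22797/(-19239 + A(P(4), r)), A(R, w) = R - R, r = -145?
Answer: 207600450/6413 ≈ 32372.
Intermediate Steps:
A(R, w) = 0
x = -7599/6413 (x = 22797/(-19239 + 0) = 22797/(-19239) = 22797*(-1/19239) = -7599/6413 ≈ -1.1849)
32373 + x = 32373 - 7599/6413 = 207600450/6413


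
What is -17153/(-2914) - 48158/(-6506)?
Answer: 125964915/9479242 ≈ 13.288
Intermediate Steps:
-17153/(-2914) - 48158/(-6506) = -17153*(-1/2914) - 48158*(-1/6506) = 17153/2914 + 24079/3253 = 125964915/9479242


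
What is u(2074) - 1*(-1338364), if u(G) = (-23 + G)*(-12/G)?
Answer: 1387871162/1037 ≈ 1.3384e+6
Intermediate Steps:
u(G) = -12*(-23 + G)/G
u(2074) - 1*(-1338364) = (-12 + 276/2074) - 1*(-1338364) = (-12 + 276*(1/2074)) + 1338364 = (-12 + 138/1037) + 1338364 = -12306/1037 + 1338364 = 1387871162/1037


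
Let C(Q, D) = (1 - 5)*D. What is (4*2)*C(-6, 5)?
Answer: -160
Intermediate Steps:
C(Q, D) = -4*D
(4*2)*C(-6, 5) = (4*2)*(-4*5) = 8*(-20) = -160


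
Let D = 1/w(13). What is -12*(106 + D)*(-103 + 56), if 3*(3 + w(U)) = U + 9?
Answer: 778884/13 ≈ 59914.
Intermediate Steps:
w(U) = U/3 (w(U) = -3 + (U + 9)/3 = -3 + (9 + U)/3 = -3 + (3 + U/3) = U/3)
D = 3/13 (D = 1/((⅓)*13) = 1/(13/3) = 3/13 ≈ 0.23077)
-12*(106 + D)*(-103 + 56) = -12*(106 + 3/13)*(-103 + 56) = -16572*(-47)/13 = -12*(-64907/13) = 778884/13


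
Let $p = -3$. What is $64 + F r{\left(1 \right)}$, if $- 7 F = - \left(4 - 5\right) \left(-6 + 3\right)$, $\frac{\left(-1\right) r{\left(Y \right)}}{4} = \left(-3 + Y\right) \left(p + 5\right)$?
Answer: $\frac{496}{7} \approx 70.857$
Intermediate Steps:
$r{\left(Y \right)} = 24 - 8 Y$ ($r{\left(Y \right)} = - 4 \left(-3 + Y\right) \left(-3 + 5\right) = - 4 \left(-3 + Y\right) 2 = - 4 \left(-6 + 2 Y\right) = 24 - 8 Y$)
$F = \frac{3}{7}$ ($F = - \frac{\left(-1\right) \left(4 - 5\right) \left(-6 + 3\right)}{7} = - \frac{\left(-1\right) \left(4 - 5\right) \left(-3\right)}{7} = - \frac{\left(-1\right) \left(\left(-1\right) \left(-3\right)\right)}{7} = - \frac{\left(-1\right) 3}{7} = \left(- \frac{1}{7}\right) \left(-3\right) = \frac{3}{7} \approx 0.42857$)
$64 + F r{\left(1 \right)} = 64 + \frac{3 \left(24 - 8\right)}{7} = 64 + \frac{3}{7} \cdot 16 = 64 + \frac{48}{7} = \frac{496}{7}$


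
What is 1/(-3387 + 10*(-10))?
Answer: -1/3487 ≈ -0.00028678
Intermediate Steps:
1/(-3387 + 10*(-10)) = 1/(-3387 - 100) = 1/(-3487) = -1/3487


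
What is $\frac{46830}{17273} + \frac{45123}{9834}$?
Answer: $\frac{413311933}{56620894} \approx 7.2996$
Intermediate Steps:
$\frac{46830}{17273} + \frac{45123}{9834} = 46830 \cdot \frac{1}{17273} + 45123 \cdot \frac{1}{9834} = \frac{46830}{17273} + \frac{15041}{3278} = \frac{413311933}{56620894}$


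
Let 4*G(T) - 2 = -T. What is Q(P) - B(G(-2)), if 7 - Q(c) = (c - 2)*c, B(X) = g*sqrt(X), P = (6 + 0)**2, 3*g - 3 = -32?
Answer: -3622/3 ≈ -1207.3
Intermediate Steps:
G(T) = 1/2 - T/4 (G(T) = 1/2 + (-T)/4 = 1/2 - T/4)
g = -29/3 (g = 1 + (1/3)*(-32) = 1 - 32/3 = -29/3 ≈ -9.6667)
P = 36 (P = 6**2 = 36)
B(X) = -29*sqrt(X)/3
Q(c) = 7 - c*(-2 + c) (Q(c) = 7 - (c - 2)*c = 7 - (-2 + c)*c = 7 - c*(-2 + c))
Q(P) - B(G(-2)) = (7 - 1*36**2 + 2*36) - (-29)*sqrt(1/2 - 1/4*(-2))/3 = (7 - 1*1296 + 72) - (-29)*sqrt(1/2 + 1/2)/3 = (7 - 1296 + 72) - (-29)*sqrt(1)/3 = -1217 - (-29)/3 = -1217 - 1*(-29/3) = -1217 + 29/3 = -3622/3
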